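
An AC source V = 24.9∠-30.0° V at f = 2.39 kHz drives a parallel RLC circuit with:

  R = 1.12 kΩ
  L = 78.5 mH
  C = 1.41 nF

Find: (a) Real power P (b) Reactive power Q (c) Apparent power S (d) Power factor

Step 1 — Angular frequency: ω = 2π·f = 2π·2390 = 1.502e+04 rad/s.
Step 2 — Component impedances:
  R: Z = R = 1120 Ω
  L: Z = jωL = j·1.502e+04·0.0785 = 0 + j1179 Ω
  C: Z = 1/(jωC) = -j/(ω·C) = 0 - j4.723e+04 Ω
Step 3 — Parallel combination: 1/Z_total = 1/R + 1/L + 1/C; Z_total = 602.7 + j558.4 Ω = 821.6∠42.8° Ω.
Step 4 — Source phasor: V = 24.9∠-30.0° V = 21.56 - j12.45 V.
Step 5 — Current: I = V / Z = 0.008956 - j0.02895 A = 0.03031∠-72.8° A.
Step 6 — Complex power: S = V·I* = 0.5536 + j0.5128 VA.
Step 7 — Real power: P = Re(S) = 0.5536 W.
Step 8 — Reactive power: Q = Im(S) = 0.5128 VAR.
Step 9 — Apparent power: |S| = 0.7546 VA.
Step 10 — Power factor: PF = P/|S| = 0.7336 (lagging).

(a) P = 0.5536 W  (b) Q = 0.5128 VAR  (c) S = 0.7546 VA  (d) PF = 0.7336 (lagging)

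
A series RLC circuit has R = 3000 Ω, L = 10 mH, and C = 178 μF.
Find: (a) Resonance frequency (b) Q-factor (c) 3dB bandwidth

Step 1 — Resonance: ω₀ = 1/√(LC) = 1/√(0.01·0.000178) = 749.5 rad/s.
Step 2 — f₀ = ω₀/(2π) = 119.3 Hz.
Step 3 — Series Q: Q = ω₀L/R = 749.5·0.01/3000 = 0.002498.
Step 4 — Bandwidth: Δω = ω₀/Q = 3e+05 rad/s; BW = Δω/(2π) = 4.775e+04 Hz.

(a) f₀ = 119.3 Hz  (b) Q = 0.002498  (c) BW = 4.775e+04 Hz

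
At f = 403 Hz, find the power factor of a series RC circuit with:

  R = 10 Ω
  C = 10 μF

Step 1 — Angular frequency: ω = 2π·f = 2π·403 = 2532 rad/s.
Step 2 — Component impedances:
  R: Z = R = 10 Ω
  C: Z = 1/(jωC) = -j/(ω·C) = 0 - j39.49 Ω
Step 3 — Series combination: Z_total = R + C = 10 - j39.49 Ω = 40.74∠-75.8° Ω.
Step 4 — Power factor: PF = cos(φ) = Re(Z)/|Z| = 10/40.74 = 0.2455.
Step 5 — Type: Im(Z) = -39.49 ⇒ leading (phase φ = -75.8°).

PF = 0.2455 (leading, φ = -75.8°)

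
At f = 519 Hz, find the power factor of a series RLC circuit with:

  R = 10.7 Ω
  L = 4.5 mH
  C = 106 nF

Step 1 — Angular frequency: ω = 2π·f = 2π·519 = 3261 rad/s.
Step 2 — Component impedances:
  R: Z = R = 10.7 Ω
  L: Z = jωL = j·3261·0.0045 = 0 + j14.67 Ω
  C: Z = 1/(jωC) = -j/(ω·C) = 0 - j2893 Ω
Step 3 — Series combination: Z_total = R + L + C = 10.7 - j2878 Ω = 2878∠-89.8° Ω.
Step 4 — Power factor: PF = cos(φ) = Re(Z)/|Z| = 10.7/2878.3 = 0.003717.
Step 5 — Type: Im(Z) = -2878 ⇒ leading (phase φ = -89.8°).

PF = 0.003717 (leading, φ = -89.8°)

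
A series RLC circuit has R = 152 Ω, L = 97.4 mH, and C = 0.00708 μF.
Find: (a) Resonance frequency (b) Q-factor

Step 1 — Resonance condition Im(Z)=0 gives ω₀ = 1/√(LC).
Step 2 — ω₀ = 1/√(0.0974·7.08e-09) = 3.808e+04 rad/s.
Step 3 — f₀ = ω₀/(2π) = 6061 Hz.
Step 4 — Series Q: Q = ω₀L/R = 3.808e+04·0.0974/152 = 24.4.

(a) f₀ = 6061 Hz  (b) Q = 24.4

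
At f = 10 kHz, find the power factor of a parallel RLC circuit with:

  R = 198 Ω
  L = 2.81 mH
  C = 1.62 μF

Step 1 — Angular frequency: ω = 2π·f = 2π·1e+04 = 6.283e+04 rad/s.
Step 2 — Component impedances:
  R: Z = R = 198 Ω
  L: Z = jωL = j·6.283e+04·0.00281 = 0 + j176.6 Ω
  C: Z = 1/(jωC) = -j/(ω·C) = 0 - j9.824 Ω
Step 3 — Parallel combination: 1/Z_total = 1/R + 1/L + 1/C; Z_total = 0.5451 - j10.37 Ω = 10.39∠-87.0° Ω.
Step 4 — Power factor: PF = cos(φ) = Re(Z)/|Z| = 0.5451/10.389 = 0.05247.
Step 5 — Type: Im(Z) = -10.37 ⇒ leading (phase φ = -87.0°).

PF = 0.05247 (leading, φ = -87.0°)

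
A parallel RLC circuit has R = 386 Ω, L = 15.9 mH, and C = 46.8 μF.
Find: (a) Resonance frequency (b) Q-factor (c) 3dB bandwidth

Step 1 — Resonance: ω₀ = 1/√(LC) = 1/√(0.0159·4.68e-05) = 1159 rad/s.
Step 2 — f₀ = ω₀/(2π) = 184.5 Hz.
Step 3 — Parallel Q: Q = R/(ω₀L) = 386/(1159·0.0159) = 20.94.
Step 4 — Bandwidth: Δω = ω₀/Q = 55.36 rad/s; BW = Δω/(2π) = 8.81 Hz.

(a) f₀ = 184.5 Hz  (b) Q = 20.94  (c) BW = 8.81 Hz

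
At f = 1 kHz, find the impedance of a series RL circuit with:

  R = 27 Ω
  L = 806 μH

Step 1 — Angular frequency: ω = 2π·f = 2π·1000 = 6283 rad/s.
Step 2 — Component impedances:
  R: Z = R = 27 Ω
  L: Z = jωL = j·6283·0.000806 = 0 + j5.064 Ω
Step 3 — Series combination: Z_total = R + L = 27 + j5.064 Ω = 27.47∠10.6° Ω.

Z = 27 + j5.064 Ω = 27.47∠10.6° Ω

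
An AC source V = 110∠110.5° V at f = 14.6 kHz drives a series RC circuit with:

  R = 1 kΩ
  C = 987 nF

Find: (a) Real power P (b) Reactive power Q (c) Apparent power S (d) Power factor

Step 1 — Angular frequency: ω = 2π·f = 2π·1.46e+04 = 9.173e+04 rad/s.
Step 2 — Component impedances:
  R: Z = R = 1000 Ω
  C: Z = 1/(jωC) = -j/(ω·C) = 0 - j11.04 Ω
Step 3 — Series combination: Z_total = R + C = 1000 - j11.04 Ω = 1000∠-0.6° Ω.
Step 4 — Source phasor: V = 110∠110.5° V = -38.52 + j103 V.
Step 5 — Current: I = V / Z = -0.03966 + j0.1026 A = 0.11∠111.1° A.
Step 6 — Complex power: S = V·I* = 12.1 - j0.1336 VA.
Step 7 — Real power: P = Re(S) = 12.1 W.
Step 8 — Reactive power: Q = Im(S) = -0.1336 VAR.
Step 9 — Apparent power: |S| = 12.1 VA.
Step 10 — Power factor: PF = P/|S| = 0.9999 (leading).

(a) P = 12.1 W  (b) Q = -0.1336 VAR  (c) S = 12.1 VA  (d) PF = 0.9999 (leading)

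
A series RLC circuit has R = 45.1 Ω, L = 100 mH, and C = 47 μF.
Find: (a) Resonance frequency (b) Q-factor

Step 1 — Resonance condition Im(Z)=0 gives ω₀ = 1/√(LC).
Step 2 — ω₀ = 1/√(0.1·4.7e-05) = 461.3 rad/s.
Step 3 — f₀ = ω₀/(2π) = 73.41 Hz.
Step 4 — Series Q: Q = ω₀L/R = 461.3·0.1/45.1 = 1.023.

(a) f₀ = 73.41 Hz  (b) Q = 1.023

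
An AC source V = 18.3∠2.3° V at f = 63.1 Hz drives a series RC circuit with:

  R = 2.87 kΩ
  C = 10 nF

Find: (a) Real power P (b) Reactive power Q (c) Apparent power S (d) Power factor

Step 1 — Angular frequency: ω = 2π·f = 2π·63.1 = 396.5 rad/s.
Step 2 — Component impedances:
  R: Z = R = 2870 Ω
  C: Z = 1/(jωC) = -j/(ω·C) = 0 - j2.522e+05 Ω
Step 3 — Series combination: Z_total = R + C = 2870 - j2.522e+05 Ω = 2.522e+05∠-89.3° Ω.
Step 4 — Source phasor: V = 18.3∠2.3° V = 18.29 + j0.7344 V.
Step 5 — Current: I = V / Z = -2.087e-06 + j7.252e-05 A = 7.255e-05∠91.6° A.
Step 6 — Complex power: S = V·I* = 1.511e-05 - j0.001328 VA.
Step 7 — Real power: P = Re(S) = 1.511e-05 W.
Step 8 — Reactive power: Q = Im(S) = -0.001328 VAR.
Step 9 — Apparent power: |S| = 0.001328 VA.
Step 10 — Power factor: PF = P/|S| = 0.01138 (leading).

(a) P = 1.511e-05 W  (b) Q = -0.001328 VAR  (c) S = 0.001328 VA  (d) PF = 0.01138 (leading)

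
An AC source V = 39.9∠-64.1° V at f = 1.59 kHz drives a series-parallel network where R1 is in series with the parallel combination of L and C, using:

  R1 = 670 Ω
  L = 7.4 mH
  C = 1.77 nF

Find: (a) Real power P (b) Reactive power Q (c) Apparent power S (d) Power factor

Step 1 — Angular frequency: ω = 2π·f = 2π·1590 = 9990 rad/s.
Step 2 — Component impedances:
  R1: Z = R = 670 Ω
  L: Z = jωL = j·9990·0.0074 = 0 + j73.93 Ω
  C: Z = 1/(jωC) = -j/(ω·C) = 0 - j5.655e+04 Ω
Step 3 — Parallel branch: L || C = 1/(1/L + 1/C) = 0 + j74.02 Ω.
Step 4 — Series with R1: Z_total = R1 + (L || C) = 670 + j74.02 Ω = 674.1∠6.3° Ω.
Step 5 — Source phasor: V = 39.9∠-64.1° V = 17.43 - j35.89 V.
Step 6 — Current: I = V / Z = 0.01985 - j0.05576 A = 0.05919∠-70.4° A.
Step 7 — Complex power: S = V·I* = 2.347 + j0.2594 VA.
Step 8 — Real power: P = Re(S) = 2.347 W.
Step 9 — Reactive power: Q = Im(S) = 0.2594 VAR.
Step 10 — Apparent power: |S| = 2.362 VA.
Step 11 — Power factor: PF = P/|S| = 0.994 (lagging).

(a) P = 2.347 W  (b) Q = 0.2594 VAR  (c) S = 2.362 VA  (d) PF = 0.994 (lagging)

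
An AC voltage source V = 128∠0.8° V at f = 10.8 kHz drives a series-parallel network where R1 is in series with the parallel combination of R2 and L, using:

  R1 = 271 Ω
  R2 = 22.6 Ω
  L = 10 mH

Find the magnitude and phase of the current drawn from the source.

Step 1 — Angular frequency: ω = 2π·f = 2π·1.08e+04 = 6.786e+04 rad/s.
Step 2 — Component impedances:
  R1: Z = R = 271 Ω
  R2: Z = R = 22.6 Ω
  L: Z = jωL = j·6.786e+04·0.01 = 0 + j678.6 Ω
Step 3 — Parallel branch: R2 || L = 1/(1/R2 + 1/L) = 22.57 + j0.7519 Ω.
Step 4 — Series with R1: Z_total = R1 + (R2 || L) = 293.6 + j0.7519 Ω = 293.6∠0.1° Ω.
Step 5 — Source phasor: V = 128∠0.8° V = 128 + j1.787 V.
Step 6 — Ohm's law: I = V / Z_total = (128 + j1.787) / (293.6 + j0.7519) = 0.436 + j0.004971 A.
Step 7 — Convert to polar: |I| = 0.436 A, ∠I = 0.7°.

I = 0.436∠0.7° A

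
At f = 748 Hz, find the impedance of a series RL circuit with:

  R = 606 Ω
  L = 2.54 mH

Step 1 — Angular frequency: ω = 2π·f = 2π·748 = 4700 rad/s.
Step 2 — Component impedances:
  R: Z = R = 606 Ω
  L: Z = jωL = j·4700·0.00254 = 0 + j11.94 Ω
Step 3 — Series combination: Z_total = R + L = 606 + j11.94 Ω = 606.1∠1.1° Ω.

Z = 606 + j11.94 Ω = 606.1∠1.1° Ω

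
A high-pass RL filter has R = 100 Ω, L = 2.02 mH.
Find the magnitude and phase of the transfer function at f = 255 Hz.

Step 1 — Angular frequency: ω = 2π·255 = 1602 rad/s.
Step 2 — Transfer function: H(jω) = jωL/(R + jωL).
Step 3 — Numerator jωL = j·3.236; denominator R + jωL = 100 + j3.236.
Step 4 — H = 0.001046 + j0.03233.
Step 5 — Magnitude: |H| = 0.03235 (-29.8 dB); phase: φ = 88.1°.

|H| = 0.03235 (-29.8 dB), φ = 88.1°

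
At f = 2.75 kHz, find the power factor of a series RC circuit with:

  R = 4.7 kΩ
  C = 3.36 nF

Step 1 — Angular frequency: ω = 2π·f = 2π·2750 = 1.728e+04 rad/s.
Step 2 — Component impedances:
  R: Z = R = 4700 Ω
  C: Z = 1/(jωC) = -j/(ω·C) = 0 - j1.722e+04 Ω
Step 3 — Series combination: Z_total = R + C = 4700 - j1.722e+04 Ω = 1.785e+04∠-74.7° Ω.
Step 4 — Power factor: PF = cos(φ) = Re(Z)/|Z| = 4700/17854 = 0.2632.
Step 5 — Type: Im(Z) = -1.722e+04 ⇒ leading (phase φ = -74.7°).

PF = 0.2632 (leading, φ = -74.7°)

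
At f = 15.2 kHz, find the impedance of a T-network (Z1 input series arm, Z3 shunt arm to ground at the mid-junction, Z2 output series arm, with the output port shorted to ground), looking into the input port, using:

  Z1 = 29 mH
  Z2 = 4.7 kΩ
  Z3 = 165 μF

Step 1 — Angular frequency: ω = 2π·f = 2π·1.52e+04 = 9.55e+04 rad/s.
Step 2 — Component impedances:
  Z1: Z = jωL = j·9.55e+04·0.029 = 0 + j2770 Ω
  Z2: Z = R = 4700 Ω
  Z3: Z = 1/(jωC) = -j/(ω·C) = 0 - j0.06346 Ω
Step 3 — With the output port shorted to ground, the output series arm Z2 runs from the junction to ground; the shunt arm Z3 also runs from the junction to ground. They appear in parallel: Z3 || Z2 = 8.568e-07 - j0.06346 Ω.
Step 4 — Series with input arm Z1: Z_in = Z1 + (Z3 || Z2) = 0 + j2770 Ω = 2770∠90.0° Ω.

Z = 0 + j2770 Ω = 2770∠90.0° Ω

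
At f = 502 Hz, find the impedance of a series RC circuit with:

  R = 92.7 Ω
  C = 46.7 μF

Step 1 — Angular frequency: ω = 2π·f = 2π·502 = 3154 rad/s.
Step 2 — Component impedances:
  R: Z = R = 92.7 Ω
  C: Z = 1/(jωC) = -j/(ω·C) = 0 - j6.789 Ω
Step 3 — Series combination: Z_total = R + C = 92.7 - j6.789 Ω = 92.95∠-4.2° Ω.

Z = 92.7 - j6.789 Ω = 92.95∠-4.2° Ω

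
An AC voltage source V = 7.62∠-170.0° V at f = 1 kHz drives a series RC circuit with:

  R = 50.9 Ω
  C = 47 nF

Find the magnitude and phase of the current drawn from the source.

Step 1 — Angular frequency: ω = 2π·f = 2π·1000 = 6283 rad/s.
Step 2 — Component impedances:
  R: Z = R = 50.9 Ω
  C: Z = 1/(jωC) = -j/(ω·C) = 0 - j3386 Ω
Step 3 — Series combination: Z_total = R + C = 50.9 - j3386 Ω = 3387∠-89.1° Ω.
Step 4 — Source phasor: V = 7.62∠-170.0° V = -7.504 - j1.323 V.
Step 5 — Ohm's law: I = V / Z_total = (-7.504 - j1.323) / (50.9 - j3386) = 0.0003574 - j0.002221 A.
Step 6 — Convert to polar: |I| = 0.00225 A, ∠I = -80.9°.

I = 0.00225∠-80.9° A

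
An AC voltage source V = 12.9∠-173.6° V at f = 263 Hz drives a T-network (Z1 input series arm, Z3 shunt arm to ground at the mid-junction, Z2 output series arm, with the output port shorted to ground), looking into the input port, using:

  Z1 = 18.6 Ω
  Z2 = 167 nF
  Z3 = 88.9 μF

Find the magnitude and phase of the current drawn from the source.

Step 1 — Angular frequency: ω = 2π·f = 2π·263 = 1652 rad/s.
Step 2 — Component impedances:
  Z1: Z = R = 18.6 Ω
  Z2: Z = 1/(jωC) = -j/(ω·C) = 0 - j3624 Ω
  Z3: Z = 1/(jωC) = -j/(ω·C) = 0 - j6.807 Ω
Step 3 — With the output port shorted to ground, the output series arm Z2 runs from the junction to ground; the shunt arm Z3 also runs from the junction to ground. They appear in parallel: Z3 || Z2 = 0 - j6.794 Ω.
Step 4 — Series with input arm Z1: Z_in = Z1 + (Z3 || Z2) = 18.6 - j6.794 Ω = 19.8∠-20.1° Ω.
Step 5 — Source phasor: V = 12.9∠-173.6° V = -12.82 - j1.438 V.
Step 6 — Ohm's law: I = V / Z_total = (-12.82 - j1.438) / (18.6 - j6.794) = -0.5832 - j0.2903 A.
Step 7 — Convert to polar: |I| = 0.6514 A, ∠I = -153.5°.

I = 0.6514∠-153.5° A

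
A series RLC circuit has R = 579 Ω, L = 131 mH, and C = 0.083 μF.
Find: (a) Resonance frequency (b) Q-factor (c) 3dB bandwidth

Step 1 — Resonance: ω₀ = 1/√(LC) = 1/√(0.131·8.3e-08) = 9590 rad/s.
Step 2 — f₀ = ω₀/(2π) = 1526 Hz.
Step 3 — Series Q: Q = ω₀L/R = 9590·0.131/579 = 2.17.
Step 4 — Bandwidth: Δω = ω₀/Q = 4420 rad/s; BW = Δω/(2π) = 703.4 Hz.

(a) f₀ = 1526 Hz  (b) Q = 2.17  (c) BW = 703.4 Hz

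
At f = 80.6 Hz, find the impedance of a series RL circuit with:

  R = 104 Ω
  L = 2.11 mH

Step 1 — Angular frequency: ω = 2π·f = 2π·80.6 = 506.4 rad/s.
Step 2 — Component impedances:
  R: Z = R = 104 Ω
  L: Z = jωL = j·506.4·0.00211 = 0 + j1.069 Ω
Step 3 — Series combination: Z_total = R + L = 104 + j1.069 Ω = 104∠0.6° Ω.

Z = 104 + j1.069 Ω = 104∠0.6° Ω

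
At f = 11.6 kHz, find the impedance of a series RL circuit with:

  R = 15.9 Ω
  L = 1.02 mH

Step 1 — Angular frequency: ω = 2π·f = 2π·1.16e+04 = 7.288e+04 rad/s.
Step 2 — Component impedances:
  R: Z = R = 15.9 Ω
  L: Z = jωL = j·7.288e+04·0.00102 = 0 + j74.34 Ω
Step 3 — Series combination: Z_total = R + L = 15.9 + j74.34 Ω = 76.02∠77.9° Ω.

Z = 15.9 + j74.34 Ω = 76.02∠77.9° Ω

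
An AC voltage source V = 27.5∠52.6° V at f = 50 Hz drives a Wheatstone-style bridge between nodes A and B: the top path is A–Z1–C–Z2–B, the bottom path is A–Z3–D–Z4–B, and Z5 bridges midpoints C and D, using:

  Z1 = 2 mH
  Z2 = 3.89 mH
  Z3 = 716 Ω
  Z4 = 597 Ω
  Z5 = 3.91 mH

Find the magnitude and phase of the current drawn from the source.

Step 1 — Angular frequency: ω = 2π·f = 2π·50 = 314.2 rad/s.
Step 2 — Component impedances:
  Z1: Z = jωL = j·314.2·0.002 = 0 + j0.6283 Ω
  Z2: Z = jωL = j·314.2·0.00389 = 0 + j1.222 Ω
  Z3: Z = R = 716 Ω
  Z4: Z = R = 597 Ω
  Z5: Z = jωL = j·314.2·0.00391 = 0 + j1.228 Ω
Step 3 — Bridge requires nodal analysis (the Z5 bridge couples midpoints C and D, so the two paths cannot be reduced to a simple series/parallel combination). Setting node B to ground and injecting 1 A at node A, the 3-node admittance system at A, C, D solves to V_A = Z_AB = 0.003053 + j1.85 Ω = 1.85∠89.9° Ω.
Step 4 — Source phasor: V = 27.5∠52.6° V = 16.7 + j21.85 V.
Step 5 — Ohm's law: I = V / Z_total = (16.7 + j21.85) / (0.003053 + j1.85) = 11.82 - j9.007 A.
Step 6 — Convert to polar: |I| = 14.86 A, ∠I = -37.3°.

I = 14.86∠-37.3° A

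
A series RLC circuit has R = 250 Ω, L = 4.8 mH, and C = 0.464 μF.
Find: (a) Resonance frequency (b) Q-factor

Step 1 — Resonance condition Im(Z)=0 gives ω₀ = 1/√(LC).
Step 2 — ω₀ = 1/√(0.0048·4.64e-07) = 2.119e+04 rad/s.
Step 3 — f₀ = ω₀/(2π) = 3372 Hz.
Step 4 — Series Q: Q = ω₀L/R = 2.119e+04·0.0048/250 = 0.4068.

(a) f₀ = 3372 Hz  (b) Q = 0.4068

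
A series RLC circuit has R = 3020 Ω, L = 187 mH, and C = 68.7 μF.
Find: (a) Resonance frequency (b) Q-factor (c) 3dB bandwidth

Step 1 — Resonance: ω₀ = 1/√(LC) = 1/√(0.187·6.87e-05) = 279 rad/s.
Step 2 — f₀ = ω₀/(2π) = 44.4 Hz.
Step 3 — Series Q: Q = ω₀L/R = 279·0.187/3020 = 0.01728.
Step 4 — Bandwidth: Δω = ω₀/Q = 1.615e+04 rad/s; BW = Δω/(2π) = 2570 Hz.

(a) f₀ = 44.4 Hz  (b) Q = 0.01728  (c) BW = 2570 Hz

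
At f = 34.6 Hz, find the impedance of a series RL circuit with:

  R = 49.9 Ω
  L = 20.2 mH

Step 1 — Angular frequency: ω = 2π·f = 2π·34.6 = 217.4 rad/s.
Step 2 — Component impedances:
  R: Z = R = 49.9 Ω
  L: Z = jωL = j·217.4·0.0202 = 0 + j4.391 Ω
Step 3 — Series combination: Z_total = R + L = 49.9 + j4.391 Ω = 50.09∠5.0° Ω.

Z = 49.9 + j4.391 Ω = 50.09∠5.0° Ω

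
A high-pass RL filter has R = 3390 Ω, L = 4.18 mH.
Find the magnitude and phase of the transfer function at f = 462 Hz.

Step 1 — Angular frequency: ω = 2π·462 = 2903 rad/s.
Step 2 — Transfer function: H(jω) = jωL/(R + jωL).
Step 3 — Numerator jωL = j·12.13; denominator R + jωL = 3390 + j12.13.
Step 4 — H = 1.281e-05 + j0.003579.
Step 5 — Magnitude: |H| = 0.003579 (-48.9 dB); phase: φ = 89.8°.

|H| = 0.003579 (-48.9 dB), φ = 89.8°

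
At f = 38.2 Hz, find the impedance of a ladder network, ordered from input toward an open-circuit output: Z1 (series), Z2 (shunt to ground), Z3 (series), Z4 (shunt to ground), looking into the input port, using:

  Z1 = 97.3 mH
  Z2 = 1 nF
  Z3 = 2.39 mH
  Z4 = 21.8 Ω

Step 1 — Angular frequency: ω = 2π·f = 2π·38.2 = 240 rad/s.
Step 2 — Component impedances:
  Z1: Z = jωL = j·240·0.0973 = 0 + j23.35 Ω
  Z2: Z = 1/(jωC) = -j/(ω·C) = 0 - j4.166e+06 Ω
  Z3: Z = jωL = j·240·0.00239 = 0 + j0.5736 Ω
  Z4: Z = R = 21.8 Ω
Step 3 — Ladder network (open output): work backward from the far end, alternating series and parallel combinations. Z_in = 21.8 + j23.93 Ω = 32.37∠47.7° Ω.

Z = 21.8 + j23.93 Ω = 32.37∠47.7° Ω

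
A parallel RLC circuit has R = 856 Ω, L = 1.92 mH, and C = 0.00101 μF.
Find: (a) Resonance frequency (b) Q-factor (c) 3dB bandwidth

Step 1 — Resonance: ω₀ = 1/√(LC) = 1/√(0.00192·1.01e-09) = 7.181e+05 rad/s.
Step 2 — f₀ = ω₀/(2π) = 1.143e+05 Hz.
Step 3 — Parallel Q: Q = R/(ω₀L) = 856/(7.181e+05·0.00192) = 0.6208.
Step 4 — Bandwidth: Δω = ω₀/Q = 1.157e+06 rad/s; BW = Δω/(2π) = 1.841e+05 Hz.

(a) f₀ = 1.143e+05 Hz  (b) Q = 0.6208  (c) BW = 1.841e+05 Hz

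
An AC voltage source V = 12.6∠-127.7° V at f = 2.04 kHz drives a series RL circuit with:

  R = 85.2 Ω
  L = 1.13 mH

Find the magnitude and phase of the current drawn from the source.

Step 1 — Angular frequency: ω = 2π·f = 2π·2040 = 1.282e+04 rad/s.
Step 2 — Component impedances:
  R: Z = R = 85.2 Ω
  L: Z = jωL = j·1.282e+04·0.00113 = 0 + j14.48 Ω
Step 3 — Series combination: Z_total = R + L = 85.2 + j14.48 Ω = 86.42∠9.6° Ω.
Step 4 — Source phasor: V = 12.6∠-127.7° V = -7.705 - j9.969 V.
Step 5 — Ohm's law: I = V / Z_total = (-7.705 - j9.969) / (85.2 + j14.48) = -0.1072 - j0.09878 A.
Step 6 — Convert to polar: |I| = 0.1458 A, ∠I = -137.3°.

I = 0.1458∠-137.3° A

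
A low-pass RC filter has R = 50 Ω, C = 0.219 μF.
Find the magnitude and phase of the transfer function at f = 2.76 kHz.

Step 1 — Angular frequency: ω = 2π·2760 = 1.734e+04 rad/s.
Step 2 — Transfer function: H(jω) = 1/(1 + jωRC).
Step 3 — Denominator: 1 + jωRC = 1 + j·1.734e+04·50·2.19e-07 = 1 + j0.1899.
Step 4 — H = 0.9652 - j0.1833.
Step 5 — Magnitude: |H| = 0.9824 (-0.2 dB); phase: φ = -10.8°.

|H| = 0.9824 (-0.2 dB), φ = -10.8°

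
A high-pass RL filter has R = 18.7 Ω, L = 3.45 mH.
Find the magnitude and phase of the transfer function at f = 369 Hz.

Step 1 — Angular frequency: ω = 2π·369 = 2318 rad/s.
Step 2 — Transfer function: H(jω) = jωL/(R + jωL).
Step 3 — Numerator jωL = j·7.999; denominator R + jωL = 18.7 + j7.999.
Step 4 — H = 0.1547 + j0.3616.
Step 5 — Magnitude: |H| = 0.3933 (-8.1 dB); phase: φ = 66.8°.

|H| = 0.3933 (-8.1 dB), φ = 66.8°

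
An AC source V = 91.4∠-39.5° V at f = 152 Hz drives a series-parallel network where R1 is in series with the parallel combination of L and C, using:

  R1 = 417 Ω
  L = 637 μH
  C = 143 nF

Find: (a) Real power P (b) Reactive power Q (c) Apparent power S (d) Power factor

Step 1 — Angular frequency: ω = 2π·f = 2π·152 = 955 rad/s.
Step 2 — Component impedances:
  R1: Z = R = 417 Ω
  L: Z = jωL = j·955·0.000637 = 0 + j0.6084 Ω
  C: Z = 1/(jωC) = -j/(ω·C) = 0 - j7322 Ω
Step 3 — Parallel branch: L || C = 1/(1/L + 1/C) = 0 + j0.6084 Ω.
Step 4 — Series with R1: Z_total = R1 + (L || C) = 417 + j0.6084 Ω = 417∠0.1° Ω.
Step 5 — Source phasor: V = 91.4∠-39.5° V = 70.53 - j58.14 V.
Step 6 — Current: I = V / Z = 0.1689 - j0.1397 A = 0.2192∠-39.6° A.
Step 7 — Complex power: S = V·I* = 20.03 + j0.02923 VA.
Step 8 — Real power: P = Re(S) = 20.03 W.
Step 9 — Reactive power: Q = Im(S) = 0.02923 VAR.
Step 10 — Apparent power: |S| = 20.03 VA.
Step 11 — Power factor: PF = P/|S| = 1 (lagging).

(a) P = 20.03 W  (b) Q = 0.02923 VAR  (c) S = 20.03 VA  (d) PF = 1 (lagging)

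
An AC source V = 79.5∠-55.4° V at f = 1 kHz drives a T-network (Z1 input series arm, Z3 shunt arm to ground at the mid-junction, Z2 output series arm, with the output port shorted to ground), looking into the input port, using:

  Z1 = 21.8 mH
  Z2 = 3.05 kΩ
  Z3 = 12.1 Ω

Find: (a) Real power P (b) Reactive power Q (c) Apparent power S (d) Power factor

Step 1 — Angular frequency: ω = 2π·f = 2π·1000 = 6283 rad/s.
Step 2 — Component impedances:
  Z1: Z = jωL = j·6283·0.0218 = 0 + j137 Ω
  Z2: Z = R = 3050 Ω
  Z3: Z = R = 12.1 Ω
Step 3 — With the output port shorted to ground, the output series arm Z2 runs from the junction to ground; the shunt arm Z3 also runs from the junction to ground. They appear in parallel: Z3 || Z2 = 12.05 Ω.
Step 4 — Series with input arm Z1: Z_in = Z1 + (Z3 || Z2) = 12.05 + j137 Ω = 137.5∠85.0° Ω.
Step 5 — Source phasor: V = 79.5∠-55.4° V = 45.14 - j65.44 V.
Step 6 — Current: I = V / Z = -0.4453 - j0.3688 A = 0.5782∠-140.4° A.
Step 7 — Complex power: S = V·I* = 4.029 + j45.79 VA.
Step 8 — Real power: P = Re(S) = 4.029 W.
Step 9 — Reactive power: Q = Im(S) = 45.79 VAR.
Step 10 — Apparent power: |S| = 45.96 VA.
Step 11 — Power factor: PF = P/|S| = 0.08765 (lagging).

(a) P = 4.029 W  (b) Q = 45.79 VAR  (c) S = 45.96 VA  (d) PF = 0.08765 (lagging)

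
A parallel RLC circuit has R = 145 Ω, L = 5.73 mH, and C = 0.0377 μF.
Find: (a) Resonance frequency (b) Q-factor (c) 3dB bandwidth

Step 1 — Resonance: ω₀ = 1/√(LC) = 1/√(0.00573·3.77e-08) = 6.804e+04 rad/s.
Step 2 — f₀ = ω₀/(2π) = 1.083e+04 Hz.
Step 3 — Parallel Q: Q = R/(ω₀L) = 145/(6.804e+04·0.00573) = 0.3719.
Step 4 — Bandwidth: Δω = ω₀/Q = 1.829e+05 rad/s; BW = Δω/(2π) = 2.911e+04 Hz.

(a) f₀ = 1.083e+04 Hz  (b) Q = 0.3719  (c) BW = 2.911e+04 Hz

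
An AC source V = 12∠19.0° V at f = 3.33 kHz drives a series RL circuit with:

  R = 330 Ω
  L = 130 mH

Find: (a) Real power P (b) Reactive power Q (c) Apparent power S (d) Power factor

Step 1 — Angular frequency: ω = 2π·f = 2π·3330 = 2.092e+04 rad/s.
Step 2 — Component impedances:
  R: Z = R = 330 Ω
  L: Z = jωL = j·2.092e+04·0.13 = 0 + j2720 Ω
Step 3 — Series combination: Z_total = R + L = 330 + j2720 Ω = 2740∠83.1° Ω.
Step 4 — Source phasor: V = 12∠19.0° V = 11.35 + j3.907 V.
Step 5 — Current: I = V / Z = 0.001914 - j0.003939 A = 0.00438∠-64.1° A.
Step 6 — Complex power: S = V·I* = 0.00633 + j0.05217 VA.
Step 7 — Real power: P = Re(S) = 0.00633 W.
Step 8 — Reactive power: Q = Im(S) = 0.05217 VAR.
Step 9 — Apparent power: |S| = 0.05256 VA.
Step 10 — Power factor: PF = P/|S| = 0.1204 (lagging).

(a) P = 0.00633 W  (b) Q = 0.05217 VAR  (c) S = 0.05256 VA  (d) PF = 0.1204 (lagging)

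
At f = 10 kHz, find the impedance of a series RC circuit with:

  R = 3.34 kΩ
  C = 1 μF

Step 1 — Angular frequency: ω = 2π·f = 2π·1e+04 = 6.283e+04 rad/s.
Step 2 — Component impedances:
  R: Z = R = 3340 Ω
  C: Z = 1/(jωC) = -j/(ω·C) = 0 - j15.92 Ω
Step 3 — Series combination: Z_total = R + C = 3340 - j15.92 Ω = 3340∠-0.3° Ω.

Z = 3340 - j15.92 Ω = 3340∠-0.3° Ω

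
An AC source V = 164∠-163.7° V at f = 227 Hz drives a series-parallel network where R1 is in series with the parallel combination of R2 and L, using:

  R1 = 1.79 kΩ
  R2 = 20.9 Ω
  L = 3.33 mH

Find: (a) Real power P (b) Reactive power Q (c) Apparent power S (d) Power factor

Step 1 — Angular frequency: ω = 2π·f = 2π·227 = 1426 rad/s.
Step 2 — Component impedances:
  R1: Z = R = 1790 Ω
  R2: Z = R = 20.9 Ω
  L: Z = jωL = j·1426·0.00333 = 0 + j4.75 Ω
Step 3 — Parallel branch: R2 || L = 1/(1/R2 + 1/L) = 1.026 + j4.516 Ω.
Step 4 — Series with R1: Z_total = R1 + (R2 || L) = 1791 + j4.516 Ω = 1791∠0.1° Ω.
Step 5 — Source phasor: V = 164∠-163.7° V = -157.4 - j46.03 V.
Step 6 — Current: I = V / Z = -0.08795 - j0.02548 A = 0.09157∠-163.8° A.
Step 7 — Complex power: S = V·I* = 15.02 + j0.03787 VA.
Step 8 — Real power: P = Re(S) = 15.02 W.
Step 9 — Reactive power: Q = Im(S) = 0.03787 VAR.
Step 10 — Apparent power: |S| = 15.02 VA.
Step 11 — Power factor: PF = P/|S| = 1 (lagging).

(a) P = 15.02 W  (b) Q = 0.03787 VAR  (c) S = 15.02 VA  (d) PF = 1 (lagging)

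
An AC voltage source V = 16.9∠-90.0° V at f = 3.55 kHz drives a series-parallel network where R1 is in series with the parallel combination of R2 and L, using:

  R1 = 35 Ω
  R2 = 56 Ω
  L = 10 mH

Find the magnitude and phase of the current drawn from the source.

Step 1 — Angular frequency: ω = 2π·f = 2π·3550 = 2.231e+04 rad/s.
Step 2 — Component impedances:
  R1: Z = R = 35 Ω
  R2: Z = R = 56 Ω
  L: Z = jωL = j·2.231e+04·0.01 = 0 + j223.1 Ω
Step 3 — Parallel branch: R2 || L = 1/(1/R2 + 1/L) = 52.68 + j13.23 Ω.
Step 4 — Series with R1: Z_total = R1 + (R2 || L) = 87.68 + j13.23 Ω = 88.67∠8.6° Ω.
Step 5 — Source phasor: V = 16.9∠-90.0° V = 0 - j16.9 V.
Step 6 — Ohm's law: I = V / Z_total = (0 - j16.9) / (87.68 + j13.23) = -0.02843 - j0.1885 A.
Step 7 — Convert to polar: |I| = 0.1906 A, ∠I = -98.6°.

I = 0.1906∠-98.6° A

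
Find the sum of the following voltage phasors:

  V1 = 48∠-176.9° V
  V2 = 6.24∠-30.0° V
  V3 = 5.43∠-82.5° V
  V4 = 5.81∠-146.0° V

Step 1 — Convert each phasor to rectangular form:
  V1 = 48·(cos(-176.9°) + j·sin(-176.9°)) = -47.93 - j2.596 V
  V2 = 6.24·(cos(-30.0°) + j·sin(-30.0°)) = 5.404 - j3.12 V
  V3 = 5.43·(cos(-82.5°) + j·sin(-82.5°)) = 0.7088 - j5.384 V
  V4 = 5.81·(cos(-146.0°) + j·sin(-146.0°)) = -4.817 - j3.249 V
Step 2 — Sum components: V_total = -46.63 - j14.35 V.
Step 3 — Convert to polar: |V_total| = 48.79 V, ∠V_total = -162.9°.

V_total = 48.79∠-162.9° V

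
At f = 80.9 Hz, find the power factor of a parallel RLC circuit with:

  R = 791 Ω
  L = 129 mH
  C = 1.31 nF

Step 1 — Angular frequency: ω = 2π·f = 2π·80.9 = 508.3 rad/s.
Step 2 — Component impedances:
  R: Z = R = 791 Ω
  L: Z = jωL = j·508.3·0.129 = 0 + j65.57 Ω
  C: Z = 1/(jωC) = -j/(ω·C) = 0 - j1.502e+06 Ω
Step 3 — Parallel combination: 1/Z_total = 1/R + 1/L + 1/C; Z_total = 5.399 + j65.13 Ω = 65.35∠85.3° Ω.
Step 4 — Power factor: PF = cos(φ) = Re(Z)/|Z| = 5.399/65.35 = 0.08262.
Step 5 — Type: Im(Z) = 65.13 ⇒ lagging (phase φ = 85.3°).

PF = 0.08262 (lagging, φ = 85.3°)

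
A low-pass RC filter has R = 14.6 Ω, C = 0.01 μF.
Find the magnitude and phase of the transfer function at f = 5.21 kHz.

Step 1 — Angular frequency: ω = 2π·5210 = 3.274e+04 rad/s.
Step 2 — Transfer function: H(jω) = 1/(1 + jωRC).
Step 3 — Denominator: 1 + jωRC = 1 + j·3.274e+04·14.6·1e-08 = 1 + j0.004779.
Step 4 — H = 1 - j0.004779.
Step 5 — Magnitude: |H| = 1 (-0.0 dB); phase: φ = -0.3°.

|H| = 1 (-0.0 dB), φ = -0.3°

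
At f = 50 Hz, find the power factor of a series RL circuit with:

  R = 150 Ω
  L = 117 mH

Step 1 — Angular frequency: ω = 2π·f = 2π·50 = 314.2 rad/s.
Step 2 — Component impedances:
  R: Z = R = 150 Ω
  L: Z = jωL = j·314.2·0.117 = 0 + j36.76 Ω
Step 3 — Series combination: Z_total = R + L = 150 + j36.76 Ω = 154.4∠13.8° Ω.
Step 4 — Power factor: PF = cos(φ) = Re(Z)/|Z| = 150/154.44 = 0.9713.
Step 5 — Type: Im(Z) = 36.76 ⇒ lagging (phase φ = 13.8°).

PF = 0.9713 (lagging, φ = 13.8°)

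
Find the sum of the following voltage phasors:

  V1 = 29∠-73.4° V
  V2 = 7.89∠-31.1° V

Step 1 — Convert each phasor to rectangular form:
  V1 = 29·(cos(-73.4°) + j·sin(-73.4°)) = 8.285 - j27.79 V
  V2 = 7.89·(cos(-31.1°) + j·sin(-31.1°)) = 6.756 - j4.075 V
Step 2 — Sum components: V_total = 15.04 - j31.87 V.
Step 3 — Convert to polar: |V_total| = 35.24 V, ∠V_total = -64.7°.

V_total = 35.24∠-64.7° V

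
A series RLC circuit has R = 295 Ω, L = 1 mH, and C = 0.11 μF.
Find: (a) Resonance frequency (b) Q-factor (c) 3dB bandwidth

Step 1 — Resonance condition Im(Z)=0 gives ω₀ = 1/√(LC).
Step 2 — ω₀ = 1/√(0.001·1.1e-07) = 9.535e+04 rad/s.
Step 3 — f₀ = ω₀/(2π) = 1.517e+04 Hz.
Step 4 — Series Q: Q = ω₀L/R = 9.535e+04·0.001/295 = 0.3232.
Step 5 — 3dB bandwidth: Δω = ω₀/Q = 2.95e+05 rad/s; BW = Δω/(2π) = 4.695e+04 Hz.

(a) f₀ = 1.517e+04 Hz  (b) Q = 0.3232  (c) BW = 4.695e+04 Hz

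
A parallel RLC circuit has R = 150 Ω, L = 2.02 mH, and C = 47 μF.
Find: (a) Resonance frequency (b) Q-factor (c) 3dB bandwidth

Step 1 — Resonance: ω₀ = 1/√(LC) = 1/√(0.00202·4.7e-05) = 3245 rad/s.
Step 2 — f₀ = ω₀/(2π) = 516.5 Hz.
Step 3 — Parallel Q: Q = R/(ω₀L) = 150/(3245·0.00202) = 22.88.
Step 4 — Bandwidth: Δω = ω₀/Q = 141.8 rad/s; BW = Δω/(2π) = 22.58 Hz.

(a) f₀ = 516.5 Hz  (b) Q = 22.88  (c) BW = 22.58 Hz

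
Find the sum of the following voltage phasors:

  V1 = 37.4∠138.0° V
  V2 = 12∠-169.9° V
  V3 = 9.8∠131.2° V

Step 1 — Convert each phasor to rectangular form:
  V1 = 37.4·(cos(138.0°) + j·sin(138.0°)) = -27.79 + j25.03 V
  V2 = 12·(cos(-169.9°) + j·sin(-169.9°)) = -11.81 - j2.104 V
  V3 = 9.8·(cos(131.2°) + j·sin(131.2°)) = -6.455 + j7.374 V
Step 2 — Sum components: V_total = -46.06 + j30.29 V.
Step 3 — Convert to polar: |V_total| = 55.13 V, ∠V_total = 146.7°.

V_total = 55.13∠146.7° V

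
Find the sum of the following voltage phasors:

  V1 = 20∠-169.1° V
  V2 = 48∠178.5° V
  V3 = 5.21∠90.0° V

Step 1 — Convert each phasor to rectangular form:
  V1 = 20·(cos(-169.1°) + j·sin(-169.1°)) = -19.64 - j3.782 V
  V2 = 48·(cos(178.5°) + j·sin(178.5°)) = -47.98 + j1.256 V
  V3 = 5.21·(cos(90.0°) + j·sin(90.0°)) = 0 + j5.21 V
Step 2 — Sum components: V_total = -67.62 + j2.685 V.
Step 3 — Convert to polar: |V_total| = 67.68 V, ∠V_total = 177.7°.

V_total = 67.68∠177.7° V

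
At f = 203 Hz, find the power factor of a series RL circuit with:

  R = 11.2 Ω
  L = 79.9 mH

Step 1 — Angular frequency: ω = 2π·f = 2π·203 = 1275 rad/s.
Step 2 — Component impedances:
  R: Z = R = 11.2 Ω
  L: Z = jωL = j·1275·0.0799 = 0 + j101.9 Ω
Step 3 — Series combination: Z_total = R + L = 11.2 + j101.9 Ω = 102.5∠83.7° Ω.
Step 4 — Power factor: PF = cos(φ) = Re(Z)/|Z| = 11.2/102.52 = 0.1092.
Step 5 — Type: Im(Z) = 101.9 ⇒ lagging (phase φ = 83.7°).

PF = 0.1092 (lagging, φ = 83.7°)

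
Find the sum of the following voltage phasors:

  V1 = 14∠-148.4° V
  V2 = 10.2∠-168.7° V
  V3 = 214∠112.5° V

Step 1 — Convert each phasor to rectangular form:
  V1 = 14·(cos(-148.4°) + j·sin(-148.4°)) = -11.92 - j7.336 V
  V2 = 10.2·(cos(-168.7°) + j·sin(-168.7°)) = -10 - j1.999 V
  V3 = 214·(cos(112.5°) + j·sin(112.5°)) = -81.89 + j197.7 V
Step 2 — Sum components: V_total = -103.8 + j188.4 V.
Step 3 — Convert to polar: |V_total| = 215.1 V, ∠V_total = 118.9°.

V_total = 215.1∠118.9° V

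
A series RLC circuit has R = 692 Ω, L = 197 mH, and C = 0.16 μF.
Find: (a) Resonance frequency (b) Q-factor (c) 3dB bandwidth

Step 1 — Resonance: ω₀ = 1/√(LC) = 1/√(0.197·1.6e-07) = 5633 rad/s.
Step 2 — f₀ = ω₀/(2π) = 896.5 Hz.
Step 3 — Series Q: Q = ω₀L/R = 5633·0.197/692 = 1.603.
Step 4 — Bandwidth: Δω = ω₀/Q = 3513 rad/s; BW = Δω/(2π) = 559.1 Hz.

(a) f₀ = 896.5 Hz  (b) Q = 1.603  (c) BW = 559.1 Hz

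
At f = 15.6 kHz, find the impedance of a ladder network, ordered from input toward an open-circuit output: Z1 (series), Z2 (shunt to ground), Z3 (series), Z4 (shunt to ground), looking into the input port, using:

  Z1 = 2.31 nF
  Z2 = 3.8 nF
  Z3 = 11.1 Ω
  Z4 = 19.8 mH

Step 1 — Angular frequency: ω = 2π·f = 2π·1.56e+04 = 9.802e+04 rad/s.
Step 2 — Component impedances:
  Z1: Z = 1/(jωC) = -j/(ω·C) = 0 - j4417 Ω
  Z2: Z = 1/(jωC) = -j/(ω·C) = 0 - j2685 Ω
  Z3: Z = R = 11.1 Ω
  Z4: Z = jωL = j·9.802e+04·0.0198 = 0 + j1941 Ω
Step 3 — Ladder network (open output): work backward from the far end, alternating series and parallel combinations. Z_in = 144.5 + j2584 Ω = 2588∠86.8° Ω.

Z = 144.5 + j2584 Ω = 2588∠86.8° Ω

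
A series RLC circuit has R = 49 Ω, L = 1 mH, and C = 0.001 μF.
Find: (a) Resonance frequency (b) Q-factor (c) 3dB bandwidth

Step 1 — Resonance: ω₀ = 1/√(LC) = 1/√(0.001·1e-09) = 1e+06 rad/s.
Step 2 — f₀ = ω₀/(2π) = 1.592e+05 Hz.
Step 3 — Series Q: Q = ω₀L/R = 1e+06·0.001/49 = 20.41.
Step 4 — Bandwidth: Δω = ω₀/Q = 4.9e+04 rad/s; BW = Δω/(2π) = 7799 Hz.

(a) f₀ = 1.592e+05 Hz  (b) Q = 20.41  (c) BW = 7799 Hz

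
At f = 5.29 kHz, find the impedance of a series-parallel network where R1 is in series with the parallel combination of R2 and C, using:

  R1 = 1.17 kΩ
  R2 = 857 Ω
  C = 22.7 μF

Step 1 — Angular frequency: ω = 2π·f = 2π·5290 = 3.324e+04 rad/s.
Step 2 — Component impedances:
  R1: Z = R = 1170 Ω
  R2: Z = R = 857 Ω
  C: Z = 1/(jωC) = -j/(ω·C) = 0 - j1.325 Ω
Step 3 — Parallel branch: R2 || C = 1/(1/R2 + 1/C) = 0.00205 - j1.325 Ω.
Step 4 — Series with R1: Z_total = R1 + (R2 || C) = 1170 - j1.325 Ω = 1170∠-0.1° Ω.

Z = 1170 - j1.325 Ω = 1170∠-0.1° Ω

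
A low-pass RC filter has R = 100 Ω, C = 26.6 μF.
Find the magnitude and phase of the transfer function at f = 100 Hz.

Step 1 — Angular frequency: ω = 2π·100 = 628.3 rad/s.
Step 2 — Transfer function: H(jω) = 1/(1 + jωRC).
Step 3 — Denominator: 1 + jωRC = 1 + j·628.3·100·2.66e-05 = 1 + j1.671.
Step 4 — H = 0.2636 - j0.4406.
Step 5 — Magnitude: |H| = 0.5134 (-5.8 dB); phase: φ = -59.1°.

|H| = 0.5134 (-5.8 dB), φ = -59.1°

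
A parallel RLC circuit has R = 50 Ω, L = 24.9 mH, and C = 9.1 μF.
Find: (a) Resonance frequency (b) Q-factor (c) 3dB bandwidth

Step 1 — Resonance: ω₀ = 1/√(LC) = 1/√(0.0249·9.1e-06) = 2101 rad/s.
Step 2 — f₀ = ω₀/(2π) = 334.3 Hz.
Step 3 — Parallel Q: Q = R/(ω₀L) = 50/(2101·0.0249) = 0.9559.
Step 4 — Bandwidth: Δω = ω₀/Q = 2198 rad/s; BW = Δω/(2π) = 349.8 Hz.

(a) f₀ = 334.3 Hz  (b) Q = 0.9559  (c) BW = 349.8 Hz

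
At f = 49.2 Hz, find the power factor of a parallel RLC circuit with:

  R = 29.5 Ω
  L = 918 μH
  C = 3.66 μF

Step 1 — Angular frequency: ω = 2π·f = 2π·49.2 = 309.1 rad/s.
Step 2 — Component impedances:
  R: Z = R = 29.5 Ω
  L: Z = jωL = j·309.1·0.000918 = 0 + j0.2838 Ω
  C: Z = 1/(jωC) = -j/(ω·C) = 0 - j883.8 Ω
Step 3 — Parallel combination: 1/Z_total = 1/R + 1/L + 1/C; Z_total = 0.002731 + j0.2838 Ω = 0.2839∠89.4° Ω.
Step 4 — Power factor: PF = cos(φ) = Re(Z)/|Z| = 0.0027314/0.28386 = 0.009622.
Step 5 — Type: Im(Z) = 0.2838 ⇒ lagging (phase φ = 89.4°).

PF = 0.009622 (lagging, φ = 89.4°)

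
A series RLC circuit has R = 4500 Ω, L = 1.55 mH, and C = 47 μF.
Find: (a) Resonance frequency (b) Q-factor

Step 1 — Resonance condition Im(Z)=0 gives ω₀ = 1/√(LC).
Step 2 — ω₀ = 1/√(0.00155·4.7e-05) = 3705 rad/s.
Step 3 — f₀ = ω₀/(2π) = 589.7 Hz.
Step 4 — Series Q: Q = ω₀L/R = 3705·0.00155/4500 = 0.001276.

(a) f₀ = 589.7 Hz  (b) Q = 0.001276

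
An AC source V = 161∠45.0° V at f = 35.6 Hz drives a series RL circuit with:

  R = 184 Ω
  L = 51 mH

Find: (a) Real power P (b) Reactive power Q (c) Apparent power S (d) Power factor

Step 1 — Angular frequency: ω = 2π·f = 2π·35.6 = 223.7 rad/s.
Step 2 — Component impedances:
  R: Z = R = 184 Ω
  L: Z = jωL = j·223.7·0.051 = 0 + j11.41 Ω
Step 3 — Series combination: Z_total = R + L = 184 + j11.41 Ω = 184.4∠3.5° Ω.
Step 4 — Source phasor: V = 161∠45.0° V = 113.8 + j113.8 V.
Step 5 — Current: I = V / Z = 0.6546 + j0.5781 A = 0.8733∠41.5° A.
Step 6 — Complex power: S = V·I* = 140.3 + j8.701 VA.
Step 7 — Real power: P = Re(S) = 140.3 W.
Step 8 — Reactive power: Q = Im(S) = 8.701 VAR.
Step 9 — Apparent power: |S| = 140.6 VA.
Step 10 — Power factor: PF = P/|S| = 0.9981 (lagging).

(a) P = 140.3 W  (b) Q = 8.701 VAR  (c) S = 140.6 VA  (d) PF = 0.9981 (lagging)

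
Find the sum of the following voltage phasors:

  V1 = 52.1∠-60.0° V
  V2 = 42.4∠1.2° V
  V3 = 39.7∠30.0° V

Step 1 — Convert each phasor to rectangular form:
  V1 = 52.1·(cos(-60.0°) + j·sin(-60.0°)) = 26.05 - j45.12 V
  V2 = 42.4·(cos(1.2°) + j·sin(1.2°)) = 42.39 + j0.888 V
  V3 = 39.7·(cos(30.0°) + j·sin(30.0°)) = 34.38 + j19.85 V
Step 2 — Sum components: V_total = 102.8 - j24.38 V.
Step 3 — Convert to polar: |V_total| = 105.7 V, ∠V_total = -13.3°.

V_total = 105.7∠-13.3° V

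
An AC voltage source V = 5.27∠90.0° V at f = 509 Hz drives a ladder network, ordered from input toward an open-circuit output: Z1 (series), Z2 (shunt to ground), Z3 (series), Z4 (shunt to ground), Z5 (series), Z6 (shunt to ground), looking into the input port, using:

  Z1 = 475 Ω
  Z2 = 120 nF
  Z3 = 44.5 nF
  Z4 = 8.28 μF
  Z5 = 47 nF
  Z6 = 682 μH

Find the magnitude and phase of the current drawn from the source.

Step 1 — Angular frequency: ω = 2π·f = 2π·509 = 3198 rad/s.
Step 2 — Component impedances:
  Z1: Z = R = 475 Ω
  Z2: Z = 1/(jωC) = -j/(ω·C) = 0 - j2606 Ω
  Z3: Z = 1/(jωC) = -j/(ω·C) = 0 - j7027 Ω
  Z4: Z = 1/(jωC) = -j/(ω·C) = 0 - j37.76 Ω
  Z5: Z = 1/(jωC) = -j/(ω·C) = 0 - j6653 Ω
  Z6: Z = jωL = j·3198·0.000682 = 0 + j2.181 Ω
Step 3 — Ladder network (open output): work backward from the far end, alternating series and parallel combinations. Z_in = 475 - j1904 Ω = 1962∠-76.0° Ω.
Step 4 — Source phasor: V = 5.27∠90.0° V = 0 + j5.27 V.
Step 5 — Ohm's law: I = V / Z_total = (0 + j5.27) / (475 - j1904) = -0.002606 + j0.0006504 A.
Step 6 — Convert to polar: |I| = 0.002686 A, ∠I = 166.0°.

I = 0.002686∠166.0° A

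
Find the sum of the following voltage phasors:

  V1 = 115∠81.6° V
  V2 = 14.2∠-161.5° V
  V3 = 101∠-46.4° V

Step 1 — Convert each phasor to rectangular form:
  V1 = 115·(cos(81.6°) + j·sin(81.6°)) = 16.8 + j113.8 V
  V2 = 14.2·(cos(-161.5°) + j·sin(-161.5°)) = -13.47 - j4.506 V
  V3 = 101·(cos(-46.4°) + j·sin(-46.4°)) = 69.65 - j73.14 V
Step 2 — Sum components: V_total = 72.98 + j36.12 V.
Step 3 — Convert to polar: |V_total| = 81.43 V, ∠V_total = 26.3°.

V_total = 81.43∠26.3° V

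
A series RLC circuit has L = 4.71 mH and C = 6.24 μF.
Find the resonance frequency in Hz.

Step 1 — Resonance condition Im(Z)=0 gives ω₀ = 1/√(LC).
Step 2 — ω₀ = 1/√(0.00471·6.24e-06) = 5833 rad/s.
Step 3 — f₀ = ω₀/(2π) = 928.4 Hz.

f₀ = 928.4 Hz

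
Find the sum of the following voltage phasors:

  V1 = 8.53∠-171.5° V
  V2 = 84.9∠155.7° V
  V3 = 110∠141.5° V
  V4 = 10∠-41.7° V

Step 1 — Convert each phasor to rectangular form:
  V1 = 8.53·(cos(-171.5°) + j·sin(-171.5°)) = -8.436 - j1.261 V
  V2 = 84.9·(cos(155.7°) + j·sin(155.7°)) = -77.38 + j34.94 V
  V3 = 110·(cos(141.5°) + j·sin(141.5°)) = -86.09 + j68.48 V
  V4 = 10·(cos(-41.7°) + j·sin(-41.7°)) = 7.466 - j6.652 V
Step 2 — Sum components: V_total = -164.4 + j95.5 V.
Step 3 — Convert to polar: |V_total| = 190.2 V, ∠V_total = 149.9°.

V_total = 190.2∠149.9° V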